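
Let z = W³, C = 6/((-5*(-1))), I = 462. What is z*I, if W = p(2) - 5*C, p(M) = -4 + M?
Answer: -236544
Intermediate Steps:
C = 6/5 ≈ 1.2000
W = -8 (W = (-4 + 2) - 5*6/5 = -2 - 6 = -8)
z = -512 (z = (-8)³ = -512)
z*I = -512*462 = -236544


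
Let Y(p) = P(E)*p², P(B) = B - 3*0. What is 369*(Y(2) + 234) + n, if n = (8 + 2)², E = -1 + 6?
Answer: 93826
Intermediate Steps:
E = 5
P(B) = B (P(B) = B + 0 = B)
n = 100 (n = 10² = 100)
Y(p) = 5*p²
369*(Y(2) + 234) + n = 369*(5*2² + 234) + 100 = 369*(5*4 + 234) + 100 = 369*(20 + 234) + 100 = 369*254 + 100 = 93726 + 100 = 93826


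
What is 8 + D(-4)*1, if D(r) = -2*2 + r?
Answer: 0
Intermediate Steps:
D(r) = -4 + r
8 + D(-4)*1 = 8 + (-4 - 4)*1 = 8 - 8*1 = 8 - 8 = 0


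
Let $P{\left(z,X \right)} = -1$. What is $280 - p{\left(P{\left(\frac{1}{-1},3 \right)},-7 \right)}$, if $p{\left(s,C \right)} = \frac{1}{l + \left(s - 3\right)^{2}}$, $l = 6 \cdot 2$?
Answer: $\frac{7839}{28} \approx 279.96$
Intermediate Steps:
$l = 12$
$p{\left(s,C \right)} = \frac{1}{12 + \left(-3 + s\right)^{2}}$ ($p{\left(s,C \right)} = \frac{1}{12 + \left(s - 3\right)^{2}} = \frac{1}{12 + \left(-3 + s\right)^{2}}$)
$280 - p{\left(P{\left(\frac{1}{-1},3 \right)},-7 \right)} = 280 - \frac{1}{12 + \left(-3 - 1\right)^{2}} = 280 - \frac{1}{12 + \left(-4\right)^{2}} = 280 - \frac{1}{12 + 16} = 280 - \frac{1}{28} = \frac{7839}{28}$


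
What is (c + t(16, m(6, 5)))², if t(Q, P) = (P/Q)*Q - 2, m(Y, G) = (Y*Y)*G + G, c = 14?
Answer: 38809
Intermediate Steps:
m(Y, G) = G + G*Y² (m(Y, G) = Y²*G + G = G*Y² + G = G + G*Y²)
t(Q, P) = -2 + P (t(Q, P) = P - 2 = -2 + P)
(c + t(16, m(6, 5)))² = (14 + (-2 + 5*(1 + 6²)))² = (14 + (-2 + 5*(1 + 36)))² = (14 + (-2 + 5*37))² = (14 + (-2 + 185))² = (14 + 183)² = 197² = 38809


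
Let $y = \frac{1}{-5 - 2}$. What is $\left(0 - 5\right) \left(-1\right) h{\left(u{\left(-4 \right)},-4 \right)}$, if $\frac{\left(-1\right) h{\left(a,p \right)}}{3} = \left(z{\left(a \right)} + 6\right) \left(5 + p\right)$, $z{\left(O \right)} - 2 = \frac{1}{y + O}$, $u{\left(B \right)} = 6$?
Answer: $- \frac{5025}{41} \approx -122.56$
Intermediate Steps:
$y = - \frac{1}{7}$ ($y = \frac{1}{-7} = - \frac{1}{7} \approx -0.14286$)
$z{\left(O \right)} = 2 + \frac{1}{- \frac{1}{7} + O}$
$h{\left(a,p \right)} = - 3 \left(5 + p\right) \left(6 + \frac{5 + 14 a}{-1 + 7 a}\right)$ ($h{\left(a,p \right)} = - 3 \left(\frac{5 + 14 a}{-1 + 7 a} + 6\right) \left(5 + p\right) = - 3 \left(6 + \frac{5 + 14 a}{-1 + 7 a}\right) \left(5 + p\right) = - 3 \left(5 + p\right) \left(6 + \frac{5 + 14 a}{-1 + 7 a}\right)$)
$\left(0 - 5\right) \left(-1\right) h{\left(u{\left(-4 \right)},-4 \right)} = \left(0 - 5\right) \left(-1\right) \frac{3 \left(5 - 4 - 1680 - 336 \left(-4\right)\right)}{-1 + 7 \cdot 6} = \left(-5\right) \left(-1\right) \frac{3 \left(5 - 4 - 1680 + 1344\right)}{-1 + 42} = 5 \cdot 3 \cdot \frac{1}{41} \left(-335\right) = 5 \left(- \frac{1005}{41}\right) = - \frac{5025}{41}$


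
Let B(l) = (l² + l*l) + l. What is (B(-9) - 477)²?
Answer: 104976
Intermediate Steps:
B(l) = l + 2*l² (B(l) = (l² + l²) + l = 2*l² + l = l + 2*l²)
(B(-9) - 477)² = (-9*(1 + 2*(-9)) - 477)² = (-9*(1 - 18) - 477)² = (-9*(-17) - 477)² = (153 - 477)² = (-324)² = 104976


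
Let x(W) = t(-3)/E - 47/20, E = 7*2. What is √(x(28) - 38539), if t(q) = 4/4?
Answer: 3*I*√20983585/70 ≈ 196.32*I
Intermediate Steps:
t(q) = 1 (t(q) = 4*(¼) = 1)
E = 14
x(W) = -319/140 (x(W) = 1/14 - 47/20 = -319/140)
√(x(28) - 38539) = √(-319/140 - 38539) = √(-5395779/140) = 3*I*√20983585/70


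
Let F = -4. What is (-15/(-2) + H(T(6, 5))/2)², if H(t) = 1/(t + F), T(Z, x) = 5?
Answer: 64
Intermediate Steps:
H(t) = 1/(-4 + t) (H(t) = 1/(t - 4) = 1/(-4 + t))
(-15/(-2) + H(T(6, 5))/2)² = (-15/(-2) + 1/((-4 + 5)*2))² = (-15*(-½) + (½)/1)² = (15/2 + 1*(½))² = (15/2 + ½)² = 8² = 64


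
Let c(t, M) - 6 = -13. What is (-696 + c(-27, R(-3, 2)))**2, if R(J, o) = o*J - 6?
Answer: 494209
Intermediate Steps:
R(J, o) = -6 + J*o (R(J, o) = J*o - 6 = -6 + J*o)
c(t, M) = -7 (c(t, M) = 6 - 13 = -7)
(-696 + c(-27, R(-3, 2)))**2 = (-696 - 7)**2 = (-703)**2 = 494209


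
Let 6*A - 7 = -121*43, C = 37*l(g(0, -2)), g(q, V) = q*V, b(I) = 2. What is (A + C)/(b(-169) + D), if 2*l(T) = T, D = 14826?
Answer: -433/7414 ≈ -0.058403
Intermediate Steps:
g(q, V) = V*q
l(T) = T/2
C = 0 (C = 37*((-2*0)/2) = 37*((½)*0) = 37*0 = 0)
A = -866 (A = 7/6 + (-121*43)/6 = 7/6 + (⅙)*(-5203) = 7/6 - 5203/6 = -866)
(A + C)/(b(-169) + D) = (-866 + 0)/(2 + 14826) = -866/14828 = -866*1/14828 = -433/7414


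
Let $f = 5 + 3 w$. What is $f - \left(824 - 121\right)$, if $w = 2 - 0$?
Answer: $-692$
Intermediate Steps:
$w = 2$ ($w = 2 + 0 = 2$)
$f = 11$ ($f = 5 + 3 \cdot 2 = 5 + 6 = 11$)
$f - \left(824 - 121\right) = 11 - \left(824 - 121\right) = 11 - 703 = -692$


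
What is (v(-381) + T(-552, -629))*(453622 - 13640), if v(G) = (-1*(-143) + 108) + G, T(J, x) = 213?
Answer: 36518506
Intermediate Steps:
v(G) = 251 + G (v(G) = (143 + 108) + G = 251 + G)
(v(-381) + T(-552, -629))*(453622 - 13640) = ((251 - 381) + 213)*(453622 - 13640) = (-130 + 213)*439982 = 83*439982 = 36518506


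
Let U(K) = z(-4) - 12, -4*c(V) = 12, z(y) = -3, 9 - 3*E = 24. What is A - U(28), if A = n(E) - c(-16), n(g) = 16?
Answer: 34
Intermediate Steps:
E = -5 (E = 3 - ⅓*24 = 3 - 8 = -5)
c(V) = -3 (c(V) = -¼*12 = -3)
A = 19 (A = 16 - 1*(-3) = 16 + 3 = 19)
U(K) = -15 (U(K) = -3 - 12 = -15)
A - U(28) = 19 - 1*(-15) = 19 + 15 = 34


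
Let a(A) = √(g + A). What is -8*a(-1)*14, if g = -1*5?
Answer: -112*I*√6 ≈ -274.34*I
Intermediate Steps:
g = -5
a(A) = √(-5 + A)
-8*a(-1)*14 = -8*√(-5 - 1)*14 = -8*I*√6*14 = -112*I*√6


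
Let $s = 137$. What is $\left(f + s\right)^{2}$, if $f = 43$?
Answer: $32400$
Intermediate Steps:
$\left(f + s\right)^{2} = \left(43 + 137\right)^{2} = 180^{2} = 32400$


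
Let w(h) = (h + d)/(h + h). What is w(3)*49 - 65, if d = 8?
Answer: 149/6 ≈ 24.833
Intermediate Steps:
w(h) = (8 + h)/(2*h) (w(h) = (h + 8)/(h + h) = (8 + h)/((2*h)) = (8 + h)*(1/(2*h)) = (8 + h)/(2*h))
w(3)*49 - 65 = ((1/2)*(8 + 3)/3)*49 - 65 = ((1/2)*(1/3)*11)*49 - 65 = (11/6)*49 - 65 = 539/6 - 65 = 149/6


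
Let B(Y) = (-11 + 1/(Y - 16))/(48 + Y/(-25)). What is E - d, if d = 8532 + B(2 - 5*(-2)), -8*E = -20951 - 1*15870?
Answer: -2074585/528 ≈ -3929.1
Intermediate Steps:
B(Y) = (-11 + 1/(-16 + Y))/(48 - Y/25) (B(Y) = (-11 + 1/(-16 + Y))/(48 + Y*(-1/25)) = (-11 + 1/(-16 + Y))/(48 - Y/25))
E = 36821/8 (E = -(-20951 - 1*15870)/8 = -(-20951 - 15870)/8 = -⅛*(-36821) = 36821/8 ≈ 4602.6)
d = 4504771/528 (d = 8532 + 25*(-177 + 11*(2 - 5*(-2)))/(19200 + (2 - 5*(-2))² - 1216*(2 - 5*(-2))) = 8532 + 25*(-177 + 11*(2 + 10))/(19200 + (2 + 10)² - 1216*(2 + 10)) = 8532 + 25*(-177 + 11*12)/(19200 + 12² - 1216*12) = 8532 + 25*(-177 + 132)/(19200 + 144 - 14592) = 8532 + 25*(-45)/4752 = 8532 + 25*(1/4752)*(-45) = 8532 - 125/528 = 4504771/528 ≈ 8531.8)
E - d = 36821/8 - 1*4504771/528 = 36821/8 - 4504771/528 = -2074585/528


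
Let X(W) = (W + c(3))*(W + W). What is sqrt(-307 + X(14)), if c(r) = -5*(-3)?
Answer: sqrt(505) ≈ 22.472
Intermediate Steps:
c(r) = 15
X(W) = 2*W*(15 + W) (X(W) = (W + 15)*(W + W) = (15 + W)*(2*W) = 2*W*(15 + W))
sqrt(-307 + X(14)) = sqrt(-307 + 2*14*(15 + 14)) = sqrt(-307 + 2*14*29) = sqrt(-307 + 812) = sqrt(505)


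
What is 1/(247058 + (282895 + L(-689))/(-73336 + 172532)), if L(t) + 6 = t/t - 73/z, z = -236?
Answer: 23410256/5783757788961 ≈ 4.0476e-6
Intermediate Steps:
L(t) = -1107/236 (L(t) = -6 + (t/t - 73/(-236)) = -6 + (1 - 73*(-1/236)) = -6 + (1 + 73/236) = -6 + 309/236 = -1107/236)
1/(247058 + (282895 + L(-689))/(-73336 + 172532)) = 1/(247058 + (282895 - 1107/236)/(-73336 + 172532)) = 1/(247058 + (66762113/236)/99196) = 1/(247058 + (66762113/236)*(1/99196)) = 1/(247058 + 66762113/23410256) = 1/(5783757788961/23410256) = 23410256/5783757788961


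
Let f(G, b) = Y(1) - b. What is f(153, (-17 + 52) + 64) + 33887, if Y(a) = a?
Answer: 33789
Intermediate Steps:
f(G, b) = 1 - b
f(153, (-17 + 52) + 64) + 33887 = (1 - ((-17 + 52) + 64)) + 33887 = (1 - (35 + 64)) + 33887 = (1 - 1*99) + 33887 = (1 - 99) + 33887 = -98 + 33887 = 33789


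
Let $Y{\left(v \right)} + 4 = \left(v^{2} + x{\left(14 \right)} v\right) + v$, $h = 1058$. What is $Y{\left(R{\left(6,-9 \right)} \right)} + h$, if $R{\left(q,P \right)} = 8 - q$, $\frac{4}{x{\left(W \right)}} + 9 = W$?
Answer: $\frac{5308}{5} \approx 1061.6$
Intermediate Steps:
$x{\left(W \right)} = \frac{4}{-9 + W}$
$Y{\left(v \right)} = -4 + v^{2} + \frac{9 v}{5}$ ($Y{\left(v \right)} = -4 + \left(\left(v^{2} + \frac{4}{-9 + 14} v\right) + v\right) = -4 + \left(\left(v^{2} + \frac{4}{5} v\right) + v\right) = -4 + \left(\left(v^{2} + 4 \cdot \frac{1}{5} v\right) + v\right) = -4 + \left(\left(v^{2} + \frac{4 v}{5}\right) + v\right) = -4 + \left(v^{2} + \frac{9 v}{5}\right) = -4 + v^{2} + \frac{9 v}{5}$)
$Y{\left(R{\left(6,-9 \right)} \right)} + h = \left(-4 + \left(8 - 6\right)^{2} + \frac{9 \left(8 - 6\right)}{5}\right) + 1058 = \left(-4 + 2^{2} + \frac{9}{5} \cdot 2\right) + 1058 = \left(-4 + 4 + \frac{18}{5}\right) + 1058 = \frac{18}{5} + 1058 = \frac{5308}{5}$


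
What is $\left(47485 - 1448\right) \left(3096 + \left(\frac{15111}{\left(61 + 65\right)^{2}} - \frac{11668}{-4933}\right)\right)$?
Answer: $\frac{1241602919274007}{8701812} \approx 1.4268 \cdot 10^{8}$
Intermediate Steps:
$\left(47485 - 1448\right) \left(3096 + \left(\frac{15111}{\left(61 + 65\right)^{2}} - \frac{11668}{-4933}\right)\right) = 46037 \left(3096 + \left(\frac{15111}{126^{2}} - - \frac{11668}{4933}\right)\right) = 46037 \left(3096 + \left(\frac{15111}{15876} + \frac{11668}{4933}\right)\right) = 46037 \left(3096 + \left(15111 \cdot \frac{1}{15876} + \frac{11668}{4933}\right)\right) = 46037 \left(3096 + \left(\frac{1679}{1764} + \frac{11668}{4933}\right)\right) = 46037 \left(3096 + \frac{28864859}{8701812}\right) = 46037 \cdot \frac{26969674811}{8701812} = \frac{1241602919274007}{8701812}$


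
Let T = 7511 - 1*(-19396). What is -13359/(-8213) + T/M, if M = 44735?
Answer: 818602056/367408555 ≈ 2.2280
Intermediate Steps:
T = 26907 (T = 7511 + 19396 = 26907)
-13359/(-8213) + T/M = -13359/(-8213) + 26907/44735 = -13359*(-1/8213) + 26907*(1/44735) = 13359/8213 + 26907/44735 = 818602056/367408555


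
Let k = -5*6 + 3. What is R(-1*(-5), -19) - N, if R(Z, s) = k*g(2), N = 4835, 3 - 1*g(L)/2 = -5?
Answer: -5267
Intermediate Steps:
g(L) = 16 (g(L) = 6 - 2*(-5) = 6 + 10 = 16)
k = -27 (k = -30 + 3 = -27)
R(Z, s) = -432 (R(Z, s) = -27*16 = -432)
R(-1*(-5), -19) - N = -432 - 1*4835 = -432 - 4835 = -5267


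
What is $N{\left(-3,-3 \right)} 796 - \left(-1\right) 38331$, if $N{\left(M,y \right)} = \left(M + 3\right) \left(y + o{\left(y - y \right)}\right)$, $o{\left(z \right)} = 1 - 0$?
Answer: $38331$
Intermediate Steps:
$o{\left(z \right)} = 1$ ($o{\left(z \right)} = 1 + 0 = 1$)
$N{\left(M,y \right)} = \left(1 + y\right) \left(3 + M\right)$ ($N{\left(M,y \right)} = \left(M + 3\right) \left(y + 1\right) = \left(3 + M\right) \left(1 + y\right) = \left(1 + y\right) \left(3 + M\right)$)
$N{\left(-3,-3 \right)} 796 - \left(-1\right) 38331 = \left(3 - 3 + 3 \left(-3\right) - -9\right) 796 - \left(-1\right) 38331 = \left(3 - 3 - 9 + 9\right) 796 - -38331 = 0 \cdot 796 + 38331 = 0 + 38331 = 38331$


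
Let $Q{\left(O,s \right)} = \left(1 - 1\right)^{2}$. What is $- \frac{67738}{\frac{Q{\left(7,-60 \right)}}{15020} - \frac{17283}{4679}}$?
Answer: $\frac{316946102}{17283} \approx 18339.0$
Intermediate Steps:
$Q{\left(O,s \right)} = 0$ ($Q{\left(O,s \right)} = 0^{2} = 0$)
$- \frac{67738}{\frac{Q{\left(7,-60 \right)}}{15020} - \frac{17283}{4679}} = - \frac{67738}{\frac{0}{15020} - \frac{17283}{4679}} = - \frac{67738}{0 \cdot \frac{1}{15020} - \frac{17283}{4679}} = - \frac{67738}{0 - \frac{17283}{4679}} = - \frac{67738}{- \frac{17283}{4679}} = \left(-67738\right) \left(- \frac{4679}{17283}\right) = \frac{316946102}{17283}$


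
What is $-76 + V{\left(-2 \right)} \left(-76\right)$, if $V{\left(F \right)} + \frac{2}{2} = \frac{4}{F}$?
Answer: $152$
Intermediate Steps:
$V{\left(F \right)} = -1 + \frac{4}{F}$
$-76 + V{\left(-2 \right)} \left(-76\right) = -76 + \frac{4 - -2}{-2} \left(-76\right) = -76 + - \frac{4 + 2}{2} \left(-76\right) = -76 + \left(- \frac{1}{2}\right) 6 \left(-76\right) = -76 - -228 = -76 + 228 = 152$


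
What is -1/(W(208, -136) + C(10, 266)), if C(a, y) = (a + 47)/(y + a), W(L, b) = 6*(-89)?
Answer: 92/49109 ≈ 0.0018734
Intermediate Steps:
W(L, b) = -534
C(a, y) = (47 + a)/(a + y)
-1/(W(208, -136) + C(10, 266)) = -1/(-534 + (47 + 10)/(10 + 266)) = -1/(-534 + 57/276) = -1/(-534 + (1/276)*57) = -1/(-534 + 19/92) = -1/(-49109/92) = -1*(-92/49109) = 92/49109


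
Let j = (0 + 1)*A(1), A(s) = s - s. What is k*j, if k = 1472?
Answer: 0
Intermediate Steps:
A(s) = 0
j = 0 (j = (0 + 1)*0 = 1*0 = 0)
k*j = 1472*0 = 0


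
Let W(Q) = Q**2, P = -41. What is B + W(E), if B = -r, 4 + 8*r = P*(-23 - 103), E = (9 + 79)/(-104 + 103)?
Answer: 28395/4 ≈ 7098.8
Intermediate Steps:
E = -88 (E = 88/(-1) = 88*(-1) = -88)
r = 2581/4 (r = -1/2 + (-41*(-23 - 103))/8 = -1/2 + (-41*(-126))/8 = -1/2 + (1/8)*5166 = -1/2 + 2583/4 = 2581/4 ≈ 645.25)
B = -2581/4 (B = -1*2581/4 = -2581/4 ≈ -645.25)
B + W(E) = -2581/4 + (-88)**2 = -2581/4 + 7744 = 28395/4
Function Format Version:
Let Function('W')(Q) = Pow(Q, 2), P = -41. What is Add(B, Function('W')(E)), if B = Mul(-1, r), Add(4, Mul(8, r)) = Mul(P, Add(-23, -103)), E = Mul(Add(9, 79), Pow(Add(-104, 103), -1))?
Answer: Rational(28395, 4) ≈ 7098.8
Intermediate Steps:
E = -88 (E = Mul(88, Pow(-1, -1)) = Mul(88, -1) = -88)
r = Rational(2581, 4) (r = Add(Rational(-1, 2), Mul(Rational(1, 8), Mul(-41, Add(-23, -103)))) = Add(Rational(-1, 2), Mul(Rational(1, 8), Mul(-41, -126))) = Add(Rational(-1, 2), Mul(Rational(1, 8), 5166)) = Add(Rational(-1, 2), Rational(2583, 4)) = Rational(2581, 4) ≈ 645.25)
B = Rational(-2581, 4) (B = Mul(-1, Rational(2581, 4)) = Rational(-2581, 4) ≈ -645.25)
Add(B, Function('W')(E)) = Add(Rational(-2581, 4), Pow(-88, 2)) = Add(Rational(-2581, 4), 7744) = Rational(28395, 4)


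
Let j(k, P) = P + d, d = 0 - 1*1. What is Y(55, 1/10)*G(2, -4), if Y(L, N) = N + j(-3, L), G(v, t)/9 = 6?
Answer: 14607/5 ≈ 2921.4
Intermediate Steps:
d = -1 (d = 0 - 1 = -1)
G(v, t) = 54 (G(v, t) = 9*6 = 54)
j(k, P) = -1 + P (j(k, P) = P - 1 = -1 + P)
Y(L, N) = -1 + L + N (Y(L, N) = N + (-1 + L) = -1 + L + N)
Y(55, 1/10)*G(2, -4) = (-1 + 55 + 1/10)*54 = (-1 + 55 + ⅒)*54 = (541/10)*54 = 14607/5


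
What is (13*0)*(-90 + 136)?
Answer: 0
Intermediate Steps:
(13*0)*(-90 + 136) = 0*46 = 0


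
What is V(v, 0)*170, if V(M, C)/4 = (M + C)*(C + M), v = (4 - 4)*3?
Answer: 0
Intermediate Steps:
v = 0 (v = 0*3 = 0)
V(M, C) = 4*(C + M)**2 (V(M, C) = 4*((M + C)*(C + M)) = 4*((C + M)*(C + M)) = 4*(C + M)**2)
V(v, 0)*170 = (4*(0 + 0)**2)*170 = (4*0**2)*170 = (4*0)*170 = 0*170 = 0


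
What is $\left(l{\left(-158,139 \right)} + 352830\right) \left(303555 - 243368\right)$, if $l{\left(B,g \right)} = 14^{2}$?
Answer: $21247575862$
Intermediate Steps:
$l{\left(B,g \right)} = 196$
$\left(l{\left(-158,139 \right)} + 352830\right) \left(303555 - 243368\right) = \left(196 + 352830\right) \left(303555 - 243368\right) = 353026 \cdot 60187 = 21247575862$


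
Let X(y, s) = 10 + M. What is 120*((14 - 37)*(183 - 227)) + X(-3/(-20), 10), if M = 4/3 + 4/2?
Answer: 364360/3 ≈ 1.2145e+5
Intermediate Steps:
M = 10/3 (M = 4*(1/3) + 4*(1/2) = 4/3 + 2 = 10/3 ≈ 3.3333)
X(y, s) = 40/3 (X(y, s) = 10 + 10/3 = 40/3)
120*((14 - 37)*(183 - 227)) + X(-3/(-20), 10) = 120*((14 - 37)*(183 - 227)) + 40/3 = 120*(-23*(-44)) + 40/3 = 120*1012 + 40/3 = 121440 + 40/3 = 364360/3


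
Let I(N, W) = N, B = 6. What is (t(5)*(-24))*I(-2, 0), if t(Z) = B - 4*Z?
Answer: -672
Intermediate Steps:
t(Z) = 6 - 4*Z
(t(5)*(-24))*I(-2, 0) = ((6 - 4*5)*(-24))*(-2) = ((6 - 20)*(-24))*(-2) = -14*(-24)*(-2) = 336*(-2) = -672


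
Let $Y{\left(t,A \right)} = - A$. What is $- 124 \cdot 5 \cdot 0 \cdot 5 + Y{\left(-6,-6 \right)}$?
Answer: $6$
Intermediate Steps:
$- 124 \cdot 5 \cdot 0 \cdot 5 + Y{\left(-6,-6 \right)} = - 124 \cdot 5 \cdot 0 \cdot 5 - -6 = - 124 \cdot 0 \cdot 5 + 6 = \left(-124\right) 0 + 6 = 0 + 6 = 6$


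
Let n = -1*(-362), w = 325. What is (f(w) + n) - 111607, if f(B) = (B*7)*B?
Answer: 628130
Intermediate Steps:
n = 362
f(B) = 7*B² (f(B) = (7*B)*B = 7*B²)
(f(w) + n) - 111607 = (7*325² + 362) - 111607 = (7*105625 + 362) - 111607 = (739375 + 362) - 111607 = 739737 - 111607 = 628130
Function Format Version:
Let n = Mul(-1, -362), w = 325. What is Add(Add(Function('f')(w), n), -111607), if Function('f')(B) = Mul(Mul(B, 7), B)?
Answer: 628130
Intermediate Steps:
n = 362
Function('f')(B) = Mul(7, Pow(B, 2)) (Function('f')(B) = Mul(Mul(7, B), B) = Mul(7, Pow(B, 2)))
Add(Add(Function('f')(w), n), -111607) = Add(Add(Mul(7, Pow(325, 2)), 362), -111607) = Add(Add(Mul(7, 105625), 362), -111607) = Add(Add(739375, 362), -111607) = Add(739737, -111607) = 628130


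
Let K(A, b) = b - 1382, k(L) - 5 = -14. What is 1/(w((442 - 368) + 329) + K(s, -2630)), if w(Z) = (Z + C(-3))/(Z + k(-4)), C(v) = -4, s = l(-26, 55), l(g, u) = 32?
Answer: -394/1580329 ≈ -0.00024932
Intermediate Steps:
k(L) = -9 (k(L) = 5 - 14 = -9)
s = 32
K(A, b) = -1382 + b
w(Z) = (-4 + Z)/(-9 + Z) (w(Z) = (Z - 4)/(Z - 9) = (-4 + Z)/(-9 + Z))
1/(w((442 - 368) + 329) + K(s, -2630)) = 1/((-4 + ((442 - 368) + 329))/(-9 + ((442 - 368) + 329)) + (-1382 - 2630)) = 1/((-4 + (74 + 329))/(-9 + (74 + 329)) - 4012) = 1/((-4 + 403)/(-9 + 403) - 4012) = 1/(399/394 - 4012) = 1/(-1580329/394) = -394/1580329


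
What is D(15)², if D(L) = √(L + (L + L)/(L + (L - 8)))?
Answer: 180/11 ≈ 16.364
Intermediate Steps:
D(L) = √(L + 2*L/(-8 + 2*L)) (D(L) = √(L + (2*L)/(L + (-8 + L))) = √(L + (2*L)/(-8 + 2*L)) = √(L + 2*L/(-8 + 2*L)))
D(15)² = (√(15*(-3 + 15)/(-4 + 15)))² = (√(15*12/11))² = (√(15*(1/11)*12))² = (√(180/11))² = (6*√55/11)² = 180/11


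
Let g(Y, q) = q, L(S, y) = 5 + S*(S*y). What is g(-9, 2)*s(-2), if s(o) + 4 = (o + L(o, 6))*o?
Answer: -116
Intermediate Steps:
L(S, y) = 5 + y*S**2
s(o) = -4 + o*(5 + o + 6*o**2) (s(o) = -4 + (o + (5 + 6*o**2))*o = -4 + (5 + o + 6*o**2)*o = -4 + o*(5 + o + 6*o**2))
g(-9, 2)*s(-2) = 2*(-4 + (-2)**2 - 2*(5 + 6*(-2)**2)) = 2*(-4 + 4 - 2*(5 + 6*4)) = 2*(-4 + 4 - 2*(5 + 24)) = 2*(-4 + 4 - 2*29) = 2*(-4 + 4 - 58) = 2*(-58) = -116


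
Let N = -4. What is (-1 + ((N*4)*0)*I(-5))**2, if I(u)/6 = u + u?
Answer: 1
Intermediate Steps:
I(u) = 12*u (I(u) = 6*(u + u) = 6*(2*u) = 12*u)
(-1 + ((N*4)*0)*I(-5))**2 = (-1 + (-4*4*0)*(12*(-5)))**2 = (-1 - 16*0*(-60))**2 = (-1 + 0*(-60))**2 = (-1 + 0)**2 = (-1)**2 = 1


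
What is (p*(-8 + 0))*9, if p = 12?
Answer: -864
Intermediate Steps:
(p*(-8 + 0))*9 = (12*(-8 + 0))*9 = (12*(-8))*9 = -96*9 = -864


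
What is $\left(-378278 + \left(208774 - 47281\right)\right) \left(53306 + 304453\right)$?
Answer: $-77556784815$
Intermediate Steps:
$\left(-378278 + \left(208774 - 47281\right)\right) \left(53306 + 304453\right) = \left(-378278 + 161493\right) 357759 = \left(-216785\right) 357759 = -77556784815$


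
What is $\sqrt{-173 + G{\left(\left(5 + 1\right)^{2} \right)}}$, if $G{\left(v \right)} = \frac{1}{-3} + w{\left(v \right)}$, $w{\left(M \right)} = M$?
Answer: $\frac{2 i \sqrt{309}}{3} \approx 11.719 i$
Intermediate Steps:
$G{\left(v \right)} = - \frac{1}{3} + v$ ($G{\left(v \right)} = \frac{1}{-3} + v = - \frac{1}{3} + v$)
$\sqrt{-173 + G{\left(\left(5 + 1\right)^{2} \right)}} = \sqrt{-173 - \left(\frac{1}{3} - \left(5 + 1\right)^{2}\right)} = \sqrt{-173 - \left(\frac{1}{3} - 6^{2}\right)} = \sqrt{-173 + \left(- \frac{1}{3} + 36\right)} = \sqrt{-173 + \frac{107}{3}} = \sqrt{- \frac{412}{3}} = \frac{2 i \sqrt{309}}{3}$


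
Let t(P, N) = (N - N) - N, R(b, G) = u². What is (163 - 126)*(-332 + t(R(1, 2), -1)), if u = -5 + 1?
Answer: -12247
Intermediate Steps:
u = -4
R(b, G) = 16 (R(b, G) = (-4)² = 16)
t(P, N) = -N (t(P, N) = 0 - N = -N)
(163 - 126)*(-332 + t(R(1, 2), -1)) = (163 - 126)*(-332 - 1*(-1)) = 37*(-332 + 1) = 37*(-331) = -12247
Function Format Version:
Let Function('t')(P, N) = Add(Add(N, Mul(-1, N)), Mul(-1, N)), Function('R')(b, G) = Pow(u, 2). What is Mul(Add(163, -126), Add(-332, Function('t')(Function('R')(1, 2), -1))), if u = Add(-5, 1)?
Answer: -12247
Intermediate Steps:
u = -4
Function('R')(b, G) = 16 (Function('R')(b, G) = Pow(-4, 2) = 16)
Function('t')(P, N) = Mul(-1, N) (Function('t')(P, N) = Add(0, Mul(-1, N)) = Mul(-1, N))
Mul(Add(163, -126), Add(-332, Function('t')(Function('R')(1, 2), -1))) = Mul(Add(163, -126), Add(-332, Mul(-1, -1))) = Mul(37, Add(-332, 1)) = Mul(37, -331) = -12247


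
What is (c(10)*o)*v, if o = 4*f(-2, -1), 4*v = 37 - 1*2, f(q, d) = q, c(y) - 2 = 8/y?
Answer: -196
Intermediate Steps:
c(y) = 2 + 8/y
v = 35/4 (v = (37 - 1*2)/4 = (37 - 2)/4 = (¼)*35 = 35/4 ≈ 8.7500)
o = -8 (o = 4*(-2) = -8)
(c(10)*o)*v = ((2 + 8/10)*(-8))*(35/4) = ((2 + 8*(⅒))*(-8))*(35/4) = ((2 + ⅘)*(-8))*(35/4) = ((14/5)*(-8))*(35/4) = -112/5*35/4 = -196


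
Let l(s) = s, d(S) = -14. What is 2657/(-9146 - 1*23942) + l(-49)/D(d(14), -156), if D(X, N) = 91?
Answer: -266157/430144 ≈ -0.61876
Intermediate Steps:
2657/(-9146 - 1*23942) + l(-49)/D(d(14), -156) = 2657/(-9146 - 1*23942) - 49/91 = 2657/(-9146 - 23942) - 49*1/91 = 2657/(-33088) - 7/13 = 2657*(-1/33088) - 7/13 = -2657/33088 - 7/13 = -266157/430144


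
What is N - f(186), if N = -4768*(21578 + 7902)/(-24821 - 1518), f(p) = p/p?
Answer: 140534301/26339 ≈ 5335.6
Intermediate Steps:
f(p) = 1
N = 140560640/26339 (N = -4768/((-26339/29480)) = -4768/((-26339*1/29480)) = -4768/(-26339/29480) = -4768*(-29480/26339) = 140560640/26339 ≈ 5336.6)
N - f(186) = 140560640/26339 - 1*1 = 140560640/26339 - 1 = 140534301/26339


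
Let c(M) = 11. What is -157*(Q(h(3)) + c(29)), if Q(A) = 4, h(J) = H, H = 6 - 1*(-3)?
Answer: -2355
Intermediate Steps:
H = 9 (H = 6 + 3 = 9)
h(J) = 9
-157*(Q(h(3)) + c(29)) = -157*(4 + 11) = -157*15 = -2355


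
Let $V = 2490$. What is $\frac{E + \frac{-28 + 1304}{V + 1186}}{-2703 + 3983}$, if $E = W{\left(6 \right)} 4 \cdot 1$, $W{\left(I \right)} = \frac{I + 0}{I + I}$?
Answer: $\frac{2157}{1176320} \approx 0.0018337$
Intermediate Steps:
$W{\left(I \right)} = \frac{1}{2}$ ($W{\left(I \right)} = \frac{I}{2 I} = I \frac{1}{2 I} = \frac{1}{2}$)
$E = 2$ ($E = \frac{1}{2} \cdot 4 \cdot 1 = 2 \cdot 1 = 2$)
$\frac{E + \frac{-28 + 1304}{V + 1186}}{-2703 + 3983} = \frac{2 + \frac{-28 + 1304}{2490 + 1186}}{-2703 + 3983} = \frac{2 + \frac{1276}{3676}}{1280} = \left(2 + 1276 \cdot \frac{1}{3676}\right) \frac{1}{1280} = \left(2 + \frac{319}{919}\right) \frac{1}{1280} = \frac{2157}{919} \cdot \frac{1}{1280} = \frac{2157}{1176320}$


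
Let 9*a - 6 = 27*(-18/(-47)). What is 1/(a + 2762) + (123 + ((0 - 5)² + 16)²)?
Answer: 703015333/389698 ≈ 1804.0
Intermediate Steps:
a = 256/141 (a = ⅔ + (27*(-18/(-47)))/9 = ⅔ + (27*(-18*(-1/47)))/9 = ⅔ + (27*(18/47))/9 = ⅔ + (⅑)*(486/47) = ⅔ + 54/47 = 256/141 ≈ 1.8156)
1/(a + 2762) + (123 + ((0 - 5)² + 16)²) = 1/(256/141 + 2762) + (123 + ((0 - 5)² + 16)²) = 1/(389698/141) + (123 + ((-5)² + 16)²) = 141/389698 + (123 + (25 + 16)²) = 141/389698 + (123 + 41²) = 141/389698 + (123 + 1681) = 141/389698 + 1804 = 703015333/389698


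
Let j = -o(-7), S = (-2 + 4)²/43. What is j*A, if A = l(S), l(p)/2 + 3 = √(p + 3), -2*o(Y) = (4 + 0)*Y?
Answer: 84 - 28*√5719/43 ≈ 34.756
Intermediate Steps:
o(Y) = -2*Y (o(Y) = -(4 + 0)*Y/2 = -2*Y)
S = 4/43 (S = 2²*(1/43) = 4*(1/43) = 4/43 ≈ 0.093023)
j = -14 (j = -(-2)*(-7) = -1*14 = -14)
l(p) = -6 + 2*√(3 + p) (l(p) = -6 + 2*√(p + 3) = -6 + 2*√(3 + p))
A = -6 + 2*√5719/43 (A = -6 + 2*√(3 + 4/43) = -6 + 2*√(133/43) = -6 + 2*(√5719/43) = -6 + 2*√5719/43 ≈ -2.4826)
j*A = -14*(-6 + 2*√5719/43) = 84 - 28*√5719/43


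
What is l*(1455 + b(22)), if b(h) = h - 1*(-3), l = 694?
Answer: 1027120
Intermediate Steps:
b(h) = 3 + h (b(h) = h + 3 = 3 + h)
l*(1455 + b(22)) = 694*(1455 + (3 + 22)) = 694*(1455 + 25) = 694*1480 = 1027120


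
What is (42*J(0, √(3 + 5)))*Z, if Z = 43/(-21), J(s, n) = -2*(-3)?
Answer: -516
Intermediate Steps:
J(s, n) = 6
Z = -43/21 (Z = 43*(-1/21) = -43/21 ≈ -2.0476)
(42*J(0, √(3 + 5)))*Z = (42*6)*(-43/21) = 252*(-43/21) = -516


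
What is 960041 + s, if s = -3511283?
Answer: -2551242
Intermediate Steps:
960041 + s = 960041 - 3511283 = -2551242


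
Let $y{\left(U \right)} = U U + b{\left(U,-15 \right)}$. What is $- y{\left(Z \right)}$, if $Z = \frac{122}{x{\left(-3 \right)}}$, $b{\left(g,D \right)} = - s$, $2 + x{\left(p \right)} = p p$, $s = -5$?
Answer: $- \frac{15129}{49} \approx -308.75$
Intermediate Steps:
$x{\left(p \right)} = -2 + p^{2}$ ($x{\left(p \right)} = -2 + p p = -2 + p^{2}$)
$b{\left(g,D \right)} = 5$ ($b{\left(g,D \right)} = \left(-1\right) \left(-5\right) = 5$)
$Z = \frac{122}{7}$ ($Z = \frac{122}{-2 + \left(-3\right)^{2}} = \frac{122}{-2 + 9} = \frac{122}{7} \approx 17.429$)
$y{\left(U \right)} = 5 + U^{2}$ ($y{\left(U \right)} = U U + 5 = U^{2} + 5 = 5 + U^{2}$)
$- y{\left(Z \right)} = - (5 + \left(\frac{122}{7}\right)^{2}) = - (5 + \frac{14884}{49}) = \left(-1\right) \frac{15129}{49} = - \frac{15129}{49}$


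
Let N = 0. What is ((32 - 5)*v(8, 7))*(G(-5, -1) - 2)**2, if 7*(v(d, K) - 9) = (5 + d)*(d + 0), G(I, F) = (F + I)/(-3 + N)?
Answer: 0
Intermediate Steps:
G(I, F) = -F/3 - I/3 (G(I, F) = (F + I)/(-3 + 0) = (F + I)/(-3) = (F + I)*(-1/3) = -F/3 - I/3)
v(d, K) = 9 + d*(5 + d)/7 (v(d, K) = 9 + ((5 + d)*(d + 0))/7 = 9 + ((5 + d)*d)/7 = 9 + (d*(5 + d))/7 = 9 + d*(5 + d)/7)
((32 - 5)*v(8, 7))*(G(-5, -1) - 2)**2 = ((32 - 5)*(9 + (1/7)*8**2 + (5/7)*8))*((-1/3*(-1) - 1/3*(-5)) - 2)**2 = (27*(9 + (1/7)*64 + 40/7))*((1/3 + 5/3) - 2)**2 = (27*(9 + 64/7 + 40/7))*(2 - 2)**2 = (27*(167/7))*0**2 = (4509/7)*0 = 0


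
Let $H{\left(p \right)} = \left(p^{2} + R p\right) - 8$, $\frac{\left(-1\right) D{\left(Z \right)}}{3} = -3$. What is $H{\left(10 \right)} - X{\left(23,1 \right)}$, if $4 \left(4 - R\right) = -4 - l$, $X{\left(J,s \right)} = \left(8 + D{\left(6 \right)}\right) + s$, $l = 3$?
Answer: $\frac{263}{2} \approx 131.5$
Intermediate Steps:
$D{\left(Z \right)} = 9$ ($D{\left(Z \right)} = \left(-3\right) \left(-3\right) = 9$)
$X{\left(J,s \right)} = 17 + s$ ($X{\left(J,s \right)} = \left(8 + 9\right) + s = 17 + s$)
$R = \frac{23}{4}$ ($R = 4 - \frac{-4 - 3}{4} = 4 - - \frac{7}{4} = 4 + \frac{7}{4} = \frac{23}{4} \approx 5.75$)
$H{\left(p \right)} = -8 + p^{2} + \frac{23 p}{4}$ ($H{\left(p \right)} = \left(p^{2} + \frac{23 p}{4}\right) - 8 = -8 + p^{2} + \frac{23 p}{4}$)
$H{\left(10 \right)} - X{\left(23,1 \right)} = \left(-8 + 10^{2} + \frac{23}{4} \cdot 10\right) - \left(17 + 1\right) = \left(-8 + 100 + \frac{115}{2}\right) - 18 = \frac{299}{2} - 18 = \frac{263}{2}$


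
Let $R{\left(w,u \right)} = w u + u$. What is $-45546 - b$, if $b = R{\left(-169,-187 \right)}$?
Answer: $-76962$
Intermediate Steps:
$R{\left(w,u \right)} = u + u w$ ($R{\left(w,u \right)} = u w + u = u + u w$)
$b = 31416$ ($b = - 187 \left(1 - 169\right) = \left(-187\right) \left(-168\right) = 31416$)
$-45546 - b = -45546 - 31416 = -76962$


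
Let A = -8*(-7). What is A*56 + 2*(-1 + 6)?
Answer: 3146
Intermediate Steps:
A = 56
A*56 + 2*(-1 + 6) = 56*56 + 2*(-1 + 6) = 3136 + 2*5 = 3136 + 10 = 3146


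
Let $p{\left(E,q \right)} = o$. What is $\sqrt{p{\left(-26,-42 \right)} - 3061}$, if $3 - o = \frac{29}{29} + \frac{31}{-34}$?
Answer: $\frac{5 i \sqrt{141406}}{34} \approx 55.3 i$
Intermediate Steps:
$o = \frac{99}{34}$ ($o = 3 - \left(\frac{29}{29} + \frac{31}{-34}\right) = 3 - \left(29 \cdot \frac{1}{29} + 31 \left(- \frac{1}{34}\right)\right) = 3 - \left(1 - \frac{31}{34}\right) = 3 - \frac{3}{34} = \frac{99}{34} \approx 2.9118$)
$p{\left(E,q \right)} = \frac{99}{34}$
$\sqrt{p{\left(-26,-42 \right)} - 3061} = \sqrt{\frac{99}{34} - 3061} = \sqrt{- \frac{103975}{34}} = \frac{5 i \sqrt{141406}}{34}$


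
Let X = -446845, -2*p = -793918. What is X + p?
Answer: -49886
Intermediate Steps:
p = 396959 (p = -½*(-793918) = 396959)
X + p = -446845 + 396959 = -49886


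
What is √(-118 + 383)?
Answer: √265 ≈ 16.279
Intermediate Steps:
√(-118 + 383) = √265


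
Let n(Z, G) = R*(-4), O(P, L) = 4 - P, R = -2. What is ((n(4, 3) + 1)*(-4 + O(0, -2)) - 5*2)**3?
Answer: -1000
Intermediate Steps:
n(Z, G) = 8 (n(Z, G) = -2*(-4) = 8)
((n(4, 3) + 1)*(-4 + O(0, -2)) - 5*2)**3 = ((8 + 1)*(-4 + (4 - 1*0)) - 5*2)**3 = (9*(-4 + (4 + 0)) - 10)**3 = (9*(-4 + 4) - 10)**3 = (9*0 - 10)**3 = (0 - 10)**3 = (-10)**3 = -1000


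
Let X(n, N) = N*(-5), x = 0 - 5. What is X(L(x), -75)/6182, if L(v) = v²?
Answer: 375/6182 ≈ 0.060660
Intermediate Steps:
x = -5
X(n, N) = -5*N
X(L(x), -75)/6182 = -5*(-75)/6182 = 375*(1/6182) = 375/6182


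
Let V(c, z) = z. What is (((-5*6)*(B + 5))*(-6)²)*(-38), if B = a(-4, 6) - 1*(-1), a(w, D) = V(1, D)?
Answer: 492480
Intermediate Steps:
a(w, D) = D
B = 7 (B = 6 - 1*(-1) = 6 + 1 = 7)
(((-5*6)*(B + 5))*(-6)²)*(-38) = (((-5*6)*(7 + 5))*(-6)²)*(-38) = (-30*12*36)*(-38) = -360*36*(-38) = -12960*(-38) = 492480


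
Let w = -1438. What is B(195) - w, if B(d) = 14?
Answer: 1452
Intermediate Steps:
B(195) - w = 14 - 1*(-1438) = 14 + 1438 = 1452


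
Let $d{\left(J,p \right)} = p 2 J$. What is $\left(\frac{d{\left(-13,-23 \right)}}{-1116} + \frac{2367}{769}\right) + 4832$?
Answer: $\frac{2074511719}{429102} \approx 4834.5$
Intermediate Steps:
$d{\left(J,p \right)} = 2 J p$ ($d{\left(J,p \right)} = 2 p J = 2 J p$)
$\left(\frac{d{\left(-13,-23 \right)}}{-1116} + \frac{2367}{769}\right) + 4832 = \left(\frac{2 \left(-13\right) \left(-23\right)}{-1116} + \frac{2367}{769}\right) + 4832 = \left(598 \left(- \frac{1}{1116}\right) + 2367 \cdot \frac{1}{769}\right) + 4832 = \left(- \frac{299}{558} + \frac{2367}{769}\right) + 4832 = \frac{1090855}{429102} + 4832 = \frac{2074511719}{429102}$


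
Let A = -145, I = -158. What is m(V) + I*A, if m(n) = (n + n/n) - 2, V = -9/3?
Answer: 22906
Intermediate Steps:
V = -3 (V = -9*⅓ = -3)
m(n) = -1 + n (m(n) = (n + 1) - 2 = (1 + n) - 2 = -1 + n)
m(V) + I*A = (-1 - 3) - 158*(-145) = -4 + 22910 = 22906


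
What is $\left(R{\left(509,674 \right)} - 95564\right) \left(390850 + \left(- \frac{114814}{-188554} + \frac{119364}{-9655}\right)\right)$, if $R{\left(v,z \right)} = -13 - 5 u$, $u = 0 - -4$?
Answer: $- \frac{34009429876455655679}{910244435} \approx -3.7363 \cdot 10^{10}$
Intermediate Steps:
$u = 4$ ($u = 0 + 4 = 4$)
$R{\left(v,z \right)} = -33$ ($R{\left(v,z \right)} = -13 - 20 = -33$)
$\left(R{\left(509,674 \right)} - 95564\right) \left(390850 + \left(- \frac{114814}{-188554} + \frac{119364}{-9655}\right)\right) = \left(-33 - 95564\right) \left(390850 + \left(- \frac{114814}{-188554} + \frac{119364}{-9655}\right)\right) = - 95597 \left(390850 + \left(\left(-114814\right) \left(- \frac{1}{188554}\right) + 119364 \left(- \frac{1}{9655}\right)\right)\right) = - 95597 \left(390850 + \left(\frac{57407}{94277} - \frac{119364}{9655}\right)\right) = - 95597 \left(390850 - \frac{10699015243}{910244435}\right) = \left(-95597\right) \frac{355758338404507}{910244435} = - \frac{34009429876455655679}{910244435}$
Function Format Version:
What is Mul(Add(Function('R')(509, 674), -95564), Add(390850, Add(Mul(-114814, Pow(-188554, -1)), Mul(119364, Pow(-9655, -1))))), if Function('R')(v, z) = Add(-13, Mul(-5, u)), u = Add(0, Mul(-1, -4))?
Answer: Rational(-34009429876455655679, 910244435) ≈ -3.7363e+10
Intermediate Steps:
u = 4 (u = Add(0, 4) = 4)
Function('R')(v, z) = -33 (Function('R')(v, z) = Add(-13, Mul(-5, 4)) = Add(-13, -20) = -33)
Mul(Add(Function('R')(509, 674), -95564), Add(390850, Add(Mul(-114814, Pow(-188554, -1)), Mul(119364, Pow(-9655, -1))))) = Mul(Add(-33, -95564), Add(390850, Add(Mul(-114814, Pow(-188554, -1)), Mul(119364, Pow(-9655, -1))))) = Mul(-95597, Add(390850, Add(Mul(-114814, Rational(-1, 188554)), Mul(119364, Rational(-1, 9655))))) = Mul(-95597, Add(390850, Add(Rational(57407, 94277), Rational(-119364, 9655)))) = Mul(-95597, Add(390850, Rational(-10699015243, 910244435))) = Mul(-95597, Rational(355758338404507, 910244435)) = Rational(-34009429876455655679, 910244435)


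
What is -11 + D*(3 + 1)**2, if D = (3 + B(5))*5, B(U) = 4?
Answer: 549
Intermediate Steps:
D = 35 (D = (3 + 4)*5 = 7*5 = 35)
-11 + D*(3 + 1)**2 = -11 + 35*(3 + 1)**2 = -11 + 35*4**2 = -11 + 35*16 = -11 + 560 = 549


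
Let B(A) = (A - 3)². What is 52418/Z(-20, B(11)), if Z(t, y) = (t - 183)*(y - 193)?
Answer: 52418/26187 ≈ 2.0017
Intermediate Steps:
B(A) = (-3 + A)²
Z(t, y) = (-193 + y)*(-183 + t) (Z(t, y) = (-183 + t)*(-193 + y) = (-193 + y)*(-183 + t))
52418/Z(-20, B(11)) = 52418/(35319 - 193*(-20) - 183*(-3 + 11)² - 20*(-3 + 11)²) = 52418/(35319 + 3860 - 183*8² - 20*8²) = 52418/(35319 + 3860 - 183*64 - 20*64) = 52418/(35319 + 3860 - 11712 - 1280) = 52418/26187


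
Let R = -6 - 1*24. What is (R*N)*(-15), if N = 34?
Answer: 15300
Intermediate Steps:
R = -30 (R = -6 - 24 = -30)
(R*N)*(-15) = -30*34*(-15) = -1020*(-15) = 15300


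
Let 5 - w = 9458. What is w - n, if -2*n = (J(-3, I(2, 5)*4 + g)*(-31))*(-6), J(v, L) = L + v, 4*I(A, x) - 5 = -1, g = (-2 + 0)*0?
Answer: -9360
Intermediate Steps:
g = 0 (g = -2*0 = 0)
I(A, x) = 1 (I(A, x) = 5/4 + (¼)*(-1) = 5/4 - ¼ = 1)
w = -9453 (w = 5 - 1*9458 = 5 - 9458 = -9453)
n = -93 (n = -((1*4 + 0) - 3)*(-31)*(-6)/2 = -((4 + 0) - 3)*(-31)*(-6)/2 = -(4 - 3)*(-31)*(-6)/2 = -1*(-31)*(-6)/2 = -(-31)*(-6)/2 = -½*186 = -93)
w - n = -9453 - 1*(-93) = -9453 + 93 = -9360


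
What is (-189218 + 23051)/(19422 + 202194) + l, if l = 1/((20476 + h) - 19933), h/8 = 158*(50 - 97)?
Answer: -1086849119/1449491760 ≈ -0.74981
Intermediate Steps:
h = -59408 (h = 8*(158*(50 - 97)) = 8*(158*(-47)) = 8*(-7426) = -59408)
l = -1/58865 (l = 1/((20476 - 59408) - 19933) = 1/(-38932 - 19933) = 1/(-58865) = -1/58865 ≈ -1.6988e-5)
(-189218 + 23051)/(19422 + 202194) + l = (-189218 + 23051)/(19422 + 202194) - 1/58865 = -166167/221616 - 1/58865 = -166167*1/221616 - 1/58865 = -18463/24624 - 1/58865 = -1086849119/1449491760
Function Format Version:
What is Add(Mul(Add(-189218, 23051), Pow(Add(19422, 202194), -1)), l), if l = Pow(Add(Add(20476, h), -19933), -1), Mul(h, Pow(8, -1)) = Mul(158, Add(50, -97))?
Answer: Rational(-1086849119, 1449491760) ≈ -0.74981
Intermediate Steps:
h = -59408 (h = Mul(8, Mul(158, Add(50, -97))) = Mul(8, Mul(158, -47)) = Mul(8, -7426) = -59408)
l = Rational(-1, 58865) (l = Pow(Add(Add(20476, -59408), -19933), -1) = Pow(Add(-38932, -19933), -1) = Pow(-58865, -1) = Rational(-1, 58865) ≈ -1.6988e-5)
Add(Mul(Add(-189218, 23051), Pow(Add(19422, 202194), -1)), l) = Add(Mul(Add(-189218, 23051), Pow(Add(19422, 202194), -1)), Rational(-1, 58865)) = Add(Mul(-166167, Pow(221616, -1)), Rational(-1, 58865)) = Add(Mul(-166167, Rational(1, 221616)), Rational(-1, 58865)) = Add(Rational(-18463, 24624), Rational(-1, 58865)) = Rational(-1086849119, 1449491760)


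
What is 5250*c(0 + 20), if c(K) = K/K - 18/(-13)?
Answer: 162750/13 ≈ 12519.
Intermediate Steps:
c(K) = 31/13 (c(K) = 1 - 18*(-1/13) = 1 + 18/13 = 31/13)
5250*c(0 + 20) = 5250*(31/13) = 162750/13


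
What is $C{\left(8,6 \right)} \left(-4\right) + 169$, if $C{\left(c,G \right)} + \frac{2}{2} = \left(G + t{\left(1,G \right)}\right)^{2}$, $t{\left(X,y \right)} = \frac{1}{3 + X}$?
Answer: $\frac{67}{4} \approx 16.75$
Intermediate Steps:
$C{\left(c,G \right)} = -1 + \left(\frac{1}{4} + G\right)^{2}$ ($C{\left(c,G \right)} = -1 + \left(G + \frac{1}{3 + 1}\right)^{2} = -1 + \left(G + \frac{1}{4}\right)^{2} = -1 + \left(\frac{1}{4} + G\right)^{2}$)
$C{\left(8,6 \right)} \left(-4\right) + 169 = \left(-1 + \frac{\left(1 + 4 \cdot 6\right)^{2}}{16}\right) \left(-4\right) + 169 = \left(-1 + \frac{\left(1 + 24\right)^{2}}{16}\right) \left(-4\right) + 169 = \left(-1 + \frac{25^{2}}{16}\right) \left(-4\right) + 169 = \left(-1 + \frac{1}{16} \cdot 625\right) \left(-4\right) + 169 = \left(-1 + \frac{625}{16}\right) \left(-4\right) + 169 = \frac{609}{16} \left(-4\right) + 169 = - \frac{609}{4} + 169 = \frac{67}{4}$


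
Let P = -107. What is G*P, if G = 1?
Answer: -107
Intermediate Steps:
G*P = 1*(-107) = -107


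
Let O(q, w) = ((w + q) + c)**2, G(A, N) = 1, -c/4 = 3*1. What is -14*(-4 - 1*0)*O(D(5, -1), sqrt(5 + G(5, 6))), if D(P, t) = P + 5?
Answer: 560 - 224*sqrt(6) ≈ 11.314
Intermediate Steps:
c = -12 ≈ -12.000
D(P, t) = 5 + P
O(q, w) = (-12 + q + w)**2 (O(q, w) = ((w + q) - 12)**2 = ((q + w) - 12)**2 = (-12 + q + w)**2)
-14*(-4 - 1*0)*O(D(5, -1), sqrt(5 + G(5, 6))) = -14*(-4 - 1*0)*(-12 + (5 + 5) + sqrt(5 + 1))**2 = -14*(-4 + 0)*(-12 + 10 + sqrt(6))**2 = -(-56)*(-2 + sqrt(6))**2 = 56*(-2 + sqrt(6))**2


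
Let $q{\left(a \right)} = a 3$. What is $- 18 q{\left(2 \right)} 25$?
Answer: $-2700$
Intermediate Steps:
$q{\left(a \right)} = 3 a$
$- 18 q{\left(2 \right)} 25 = - 18 \cdot 3 \cdot 2 \cdot 25 = \left(-18\right) 6 \cdot 25 = \left(-108\right) 25 = -2700$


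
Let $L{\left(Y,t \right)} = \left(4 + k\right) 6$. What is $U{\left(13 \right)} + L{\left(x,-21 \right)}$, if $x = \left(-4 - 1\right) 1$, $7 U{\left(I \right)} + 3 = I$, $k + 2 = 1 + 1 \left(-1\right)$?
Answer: $\frac{94}{7} \approx 13.429$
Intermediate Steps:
$k = -2$ ($k = -2 + \left(1 + 1 \left(-1\right)\right) = -2 + \left(1 - 1\right) = -2 + 0 = -2$)
$U{\left(I \right)} = - \frac{3}{7} + \frac{I}{7}$
$x = -5$ ($x = \left(-5\right) 1 = -5$)
$L{\left(Y,t \right)} = 12$ ($L{\left(Y,t \right)} = \left(4 - 2\right) 6 = 2 \cdot 6 = 12$)
$U{\left(13 \right)} + L{\left(x,-21 \right)} = \left(- \frac{3}{7} + \frac{1}{7} \cdot 13\right) + 12 = \left(- \frac{3}{7} + \frac{13}{7}\right) + 12 = \frac{10}{7} + 12 = \frac{94}{7}$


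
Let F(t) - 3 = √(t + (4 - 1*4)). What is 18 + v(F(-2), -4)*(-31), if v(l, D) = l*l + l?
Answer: -292 - 217*I*√2 ≈ -292.0 - 306.88*I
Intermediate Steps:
F(t) = 3 + √t (F(t) = 3 + √(t + (4 - 1*4)) = 3 + √(t + (4 - 4)) = 3 + √(t + 0) = 3 + √t)
v(l, D) = l + l² (v(l, D) = l² + l = l + l²)
18 + v(F(-2), -4)*(-31) = 18 + ((3 + √(-2))*(1 + (3 + √(-2))))*(-31) = 18 + ((3 + I*√2)*(1 + (3 + I*√2)))*(-31) = 18 + ((3 + I*√2)*(4 + I*√2))*(-31) = 18 - 31*(3 + I*√2)*(4 + I*√2)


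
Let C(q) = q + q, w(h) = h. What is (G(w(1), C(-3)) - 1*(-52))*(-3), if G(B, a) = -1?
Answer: -153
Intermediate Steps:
C(q) = 2*q
(G(w(1), C(-3)) - 1*(-52))*(-3) = (-1 - 1*(-52))*(-3) = (-1 + 52)*(-3) = 51*(-3) = -153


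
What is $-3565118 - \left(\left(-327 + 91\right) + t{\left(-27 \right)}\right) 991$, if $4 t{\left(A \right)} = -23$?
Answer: $- \frac{13302175}{4} \approx -3.3255 \cdot 10^{6}$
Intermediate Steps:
$t{\left(A \right)} = - \frac{23}{4}$ ($t{\left(A \right)} = \frac{1}{4} \left(-23\right) = - \frac{23}{4}$)
$-3565118 - \left(\left(-327 + 91\right) + t{\left(-27 \right)}\right) 991 = -3565118 - \left(\left(-327 + 91\right) - \frac{23}{4}\right) 991 = -3565118 - \left(-236 - \frac{23}{4}\right) 991 = -3565118 - \left(- \frac{967}{4}\right) 991 = -3565118 - - \frac{958297}{4} = -3565118 + \frac{958297}{4} = - \frac{13302175}{4}$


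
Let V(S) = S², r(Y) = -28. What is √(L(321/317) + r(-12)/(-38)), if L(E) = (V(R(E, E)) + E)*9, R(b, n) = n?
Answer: 2*√173029694/6023 ≈ 4.3680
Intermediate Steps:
L(E) = 9*E + 9*E² (L(E) = (E² + E)*9 = (E + E²)*9 = 9*E + 9*E²)
√(L(321/317) + r(-12)/(-38)) = √(9*(321/317)*(1 + 321/317) - 28/(-38)) = √(9*(321*(1/317))*(1 + 321*(1/317)) - 1/38*(-28)) = √(9*(321/317)*(1 + 321/317) + 14/19) = √(9*(321/317)*(638/317) + 14/19) = √(1843182/100489 + 14/19) = √(36427304/1909291) = 2*√173029694/6023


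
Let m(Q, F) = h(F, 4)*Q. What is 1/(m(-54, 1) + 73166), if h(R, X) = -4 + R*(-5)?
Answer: 1/73652 ≈ 1.3577e-5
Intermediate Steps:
h(R, X) = -4 - 5*R
m(Q, F) = Q*(-4 - 5*F) (m(Q, F) = (-4 - 5*F)*Q = Q*(-4 - 5*F))
1/(m(-54, 1) + 73166) = 1/(-1*(-54)*(4 + 5*1) + 73166) = 1/(-1*(-54)*(4 + 5) + 73166) = 1/(-1*(-54)*9 + 73166) = 1/(486 + 73166) = 1/73652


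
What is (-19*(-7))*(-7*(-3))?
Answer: 2793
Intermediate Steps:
(-19*(-7))*(-7*(-3)) = 133*21 = 2793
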